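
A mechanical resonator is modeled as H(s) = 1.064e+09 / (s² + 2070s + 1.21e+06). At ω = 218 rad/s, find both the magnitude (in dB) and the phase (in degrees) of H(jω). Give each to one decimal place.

|H| = 58.6 dB, ∠H = -21.2°

|(j218)² + 2070(j218) + 1.21e+06| = |1.1625e+06 + j4.5126e+05| = 1.247e+06
|H(j218)| = 1.064e+09 / 1.247e+06 = 853.25
20 log₁₀(853.25) = 58.62 dB
∠[(j218)² + 2070(j218) + 1.21e+06] = ∠[1.1625e+06 + j4.5126e+05] = 21.22°
∠H(j218) = −21.22° = -21.22°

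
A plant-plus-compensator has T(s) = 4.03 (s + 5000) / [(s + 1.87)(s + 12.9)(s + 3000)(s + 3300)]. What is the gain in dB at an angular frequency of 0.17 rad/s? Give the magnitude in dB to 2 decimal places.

|j0.17 + 5000| = √(0.17² + 5000²) = 5000
|j0.17 + 1.87| = √(0.17² + 1.87²) = 1.878
|j0.17 + 12.9| = √(0.17² + 12.9²) = 12.9
|j0.17 + 3000| = √(0.17² + 3000²) = 3000
|j0.17 + 3300| = √(0.17² + 3300²) = 3300
|T(j0.17)| = 4.03 × 5000 / (1.878 × 12.9 × 3000 × 3300) = 8.402e-05
20 log₁₀(8.402e-05) = -81.512 dB

-81.51 dB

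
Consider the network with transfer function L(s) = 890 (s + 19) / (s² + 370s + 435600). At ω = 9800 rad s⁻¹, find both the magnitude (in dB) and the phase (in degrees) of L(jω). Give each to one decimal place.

|j9800 + 19| = √(9800² + 19²) = 9800
|(j9800)² + 370(j9800) + 435600| = |-9.5604e+07 + j3.626e+06| = 9.567e+07
|L(j9800)| = 890 × 9800 / 9.567e+07 = 0.091165
20 log₁₀(0.091165) = -20.80 dB
∠(j9800 + 19) = arctan(9800/19) = 89.89°
∠[(j9800)² + 370(j9800) + 435600] = ∠[-9.5604e+07 + j3.626e+06] = 177.83°
∠L(j9800) = 89.89° − 177.83° = -87.94°

|L| = -20.8 dB, ∠L = -87.9°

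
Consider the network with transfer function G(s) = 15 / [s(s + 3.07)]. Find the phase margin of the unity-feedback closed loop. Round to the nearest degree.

Gain crossover: |G(jω)| = 1 at ω ≈ 3.32 rad/sec.
∠G(j3.32) = −90° − arctan(3.32/3.07) ≈ -137.22°
PM = 180° + (-137.22°) = 42.78°

43°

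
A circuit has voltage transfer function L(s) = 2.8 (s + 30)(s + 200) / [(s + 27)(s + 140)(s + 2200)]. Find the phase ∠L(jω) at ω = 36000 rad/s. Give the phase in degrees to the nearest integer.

-87°

∠(j36000 + 30) = arctan(36000/30) = 89.95°
∠(j36000 + 200) = arctan(36000/200) = 89.68°
∠(j36000 + 27) = arctan(36000/27) = 89.96°
∠(j36000 + 140) = arctan(36000/140) = 89.78°
∠(j36000 + 2200) = arctan(36000/2200) = 86.50°
∠L(j36000) = 89.95° + 89.68° − (89.96° + 89.78° + 86.50°) = -86.60°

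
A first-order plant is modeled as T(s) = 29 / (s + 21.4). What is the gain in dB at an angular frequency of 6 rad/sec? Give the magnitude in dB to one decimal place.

|j6 + 21.4| = √(6² + 21.4²) = 22.23
|T(j6)| = 29 / 22.23 = 1.3048
20 log₁₀(1.3048) = 2.31 dB

2.3 dB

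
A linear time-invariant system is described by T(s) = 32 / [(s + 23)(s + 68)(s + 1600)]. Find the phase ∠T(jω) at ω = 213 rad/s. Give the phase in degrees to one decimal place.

∠(j213 + 23) = arctan(213/23) = 83.84°
∠(j213 + 68) = arctan(213/68) = 72.29°
∠(j213 + 1600) = arctan(213/1600) = 7.58°
∠T(j213) = − (83.84° + 72.29° + 7.58°) = -163.71°

-163.7°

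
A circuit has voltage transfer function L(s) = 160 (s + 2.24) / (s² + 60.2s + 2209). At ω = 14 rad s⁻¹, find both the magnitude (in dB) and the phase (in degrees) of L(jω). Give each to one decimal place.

|j14 + 2.24| = √(14² + 2.24²) = 14.18
|(j14)² + 60.2(j14) + 2209| = |2013 + j842.8| = 2182
|L(j14)| = 160 × 14.18 / 2182 = 1.0395
20 log₁₀(1.0395) = 0.34 dB
∠(j14 + 2.24) = arctan(14/2.24) = 80.91°
∠[(j14)² + 60.2(j14) + 2209] = ∠[2013 + j842.8] = 22.72°
∠L(j14) = 80.91° − 22.72° = 58.19°

|L| = 0.3 dB, ∠L = 58.2°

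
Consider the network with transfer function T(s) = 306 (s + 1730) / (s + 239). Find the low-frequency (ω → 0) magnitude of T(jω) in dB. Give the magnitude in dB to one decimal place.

66.9 dB

T(0) = 306 × 1730 / 239 = 2215
20 log₁₀(2215) = 66.91 dB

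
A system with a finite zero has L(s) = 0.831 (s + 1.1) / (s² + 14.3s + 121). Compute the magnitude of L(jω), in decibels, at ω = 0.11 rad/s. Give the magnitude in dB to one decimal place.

|j0.11 + 1.1| = √(0.11² + 1.1²) = 1.105
|(j0.11)² + 14.3(j0.11) + 121| = |120.99 + j1.573| = 121
|L(j0.11)| = 0.831 × 1.105 / 121 = 0.0075923
20 log₁₀(0.0075923) = -42.39 dB

-42.4 dB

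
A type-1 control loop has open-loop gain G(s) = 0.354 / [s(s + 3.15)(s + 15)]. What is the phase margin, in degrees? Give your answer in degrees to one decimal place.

89.8 deg

Gain crossover: |G(jω)| = 1 at ω ≈ 0.00749 rad/sec.
∠G(j0.00749) = −90° − arctan(0.00749/3.15) − arctan(0.00749/15) ≈ -90.16°
PM = 180° + (-90.16°) = 89.84°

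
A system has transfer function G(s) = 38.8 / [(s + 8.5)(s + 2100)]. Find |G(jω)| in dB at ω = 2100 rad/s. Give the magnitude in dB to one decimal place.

-104.1 dB

|j2100 + 8.5| = √(2100² + 8.5²) = 2100
|j2100 + 2100| = √(2100² + 2100²) = 2970
|G(j2100)| = 38.8 / (2100 × 2970) = 6.2212e-06
20 log₁₀(6.2212e-06) = -104.12 dB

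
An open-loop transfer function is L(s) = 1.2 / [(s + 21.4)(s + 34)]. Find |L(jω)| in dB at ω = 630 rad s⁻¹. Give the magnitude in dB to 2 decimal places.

|j630 + 21.4| = √(630² + 21.4²) = 630.4
|j630 + 34| = √(630² + 34²) = 630.9
|L(j630)| = 1.2 / (630.4 × 630.9) = 3.0173e-06
20 log₁₀(3.0173e-06) = -110.408 dB

-110.41 dB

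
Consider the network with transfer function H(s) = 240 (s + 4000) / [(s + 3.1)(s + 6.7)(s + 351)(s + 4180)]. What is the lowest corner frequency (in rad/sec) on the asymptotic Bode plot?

3.1 rad/sec

Break frequencies occur at each pole and zero magnitude: 3.1 rad/sec, 6.7 rad/sec, 351 rad/sec, 4000 rad/sec, 4180 rad/sec.
The lowest is 3.1 rad/sec.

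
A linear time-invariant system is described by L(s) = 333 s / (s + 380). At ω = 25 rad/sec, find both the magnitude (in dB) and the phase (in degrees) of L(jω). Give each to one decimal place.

|j25| = 25
|j25 + 380| = √(25² + 380²) = 380.8
|L(j25)| = 333 × 25 / 380.8 = 21.861
20 log₁₀(21.861) = 26.79 dB
∠(j25) = 90.00°
∠(j25 + 380) = arctan(25/380) = 3.76°
∠L(j25) = 90.00° − 3.76° = 86.24°

|L| = 26.8 dB, ∠L = 86.2 deg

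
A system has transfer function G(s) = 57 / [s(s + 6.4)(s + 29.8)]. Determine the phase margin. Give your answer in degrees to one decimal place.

Gain crossover: |G(jω)| = 1 at ω ≈ 0.299 rad/s.
∠G(j0.299) = −90° − arctan(0.299/6.4) − arctan(0.299/29.8) ≈ -93.24°
PM = 180° + (-93.24°) = 86.76°

86.8°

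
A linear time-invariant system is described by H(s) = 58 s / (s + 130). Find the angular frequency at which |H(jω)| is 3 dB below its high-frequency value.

130 rad/s

For a single-pole high-pass, the −3 dB point is at the pole: ω = 130 rad/s.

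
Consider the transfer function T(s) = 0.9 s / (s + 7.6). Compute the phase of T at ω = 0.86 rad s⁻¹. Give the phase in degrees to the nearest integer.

84°

∠(j0.86) = 90.00°
∠(j0.86 + 7.6) = arctan(0.86/7.6) = 6.46°
∠T(j0.86) = 90.00° − 6.46° = 83.54°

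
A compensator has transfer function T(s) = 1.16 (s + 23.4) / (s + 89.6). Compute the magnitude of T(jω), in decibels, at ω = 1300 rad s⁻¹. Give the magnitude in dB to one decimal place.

|j1300 + 23.4| = √(1300² + 23.4²) = 1300
|j1300 + 89.6| = √(1300² + 89.6²) = 1303
|T(j1300)| = 1.16 × 1300 / 1303 = 1.1574
20 log₁₀(1.1574) = 1.27 dB

1.3 dB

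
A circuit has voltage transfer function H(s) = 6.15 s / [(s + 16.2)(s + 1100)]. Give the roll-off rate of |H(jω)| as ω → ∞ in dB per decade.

With 1 zero and 2 poles, the high-frequency asymptotic slope is 20 × (1 − 2) = -20 dB/decade.

-20 dB/decade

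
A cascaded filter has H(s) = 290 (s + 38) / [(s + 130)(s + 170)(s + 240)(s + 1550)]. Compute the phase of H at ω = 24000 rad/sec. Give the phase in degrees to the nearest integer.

∠(j24000 + 38) = arctan(24000/38) = 89.91°
∠(j24000 + 130) = arctan(24000/130) = 89.69°
∠(j24000 + 170) = arctan(24000/170) = 89.59°
∠(j24000 + 240) = arctan(24000/240) = 89.43°
∠(j24000 + 1550) = arctan(24000/1550) = 86.30°
∠H(j24000) = 89.91° − (89.69° + 89.59° + 89.43° + 86.30°) = -265.11°

-265 deg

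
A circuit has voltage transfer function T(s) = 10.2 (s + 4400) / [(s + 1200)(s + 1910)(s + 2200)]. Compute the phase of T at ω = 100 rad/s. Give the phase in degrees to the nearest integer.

-9 deg

∠(j100 + 4400) = arctan(100/4400) = 1.30°
∠(j100 + 1200) = arctan(100/1200) = 4.76°
∠(j100 + 1910) = arctan(100/1910) = 3.00°
∠(j100 + 2200) = arctan(100/2200) = 2.60°
∠T(j100) = 1.30° − (4.76° + 3.00° + 2.60°) = -9.06°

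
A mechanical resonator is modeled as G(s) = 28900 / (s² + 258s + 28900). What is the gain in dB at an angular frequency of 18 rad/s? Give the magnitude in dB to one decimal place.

|(j18)² + 258(j18) + 28900| = |28576 + j4644| = 2.895e+04
|G(j18)| = 28900 / 2.895e+04 = 0.99824
20 log₁₀(0.99824) = -0.02 dB

-0.0 dB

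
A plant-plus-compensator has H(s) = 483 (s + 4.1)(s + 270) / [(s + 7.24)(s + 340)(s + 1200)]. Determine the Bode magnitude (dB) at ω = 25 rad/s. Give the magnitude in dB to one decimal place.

|j25 + 4.1| = √(25² + 4.1²) = 25.33
|j25 + 270| = √(25² + 270²) = 271.2
|j25 + 7.24| = √(25² + 7.24²) = 26.03
|j25 + 340| = √(25² + 340²) = 340.9
|j25 + 1200| = √(25² + 1200²) = 1200
|H(j25)| = 483 × 25.33 × 271.2 / (26.03 × 340.9 × 1200) = 0.31154
20 log₁₀(0.31154) = -10.13 dB

-10.1 dB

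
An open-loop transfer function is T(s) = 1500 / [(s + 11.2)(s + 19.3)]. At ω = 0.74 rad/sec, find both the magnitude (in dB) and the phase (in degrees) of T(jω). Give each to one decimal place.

|j0.74 + 11.2| = √(0.74² + 11.2²) = 11.22
|j0.74 + 19.3| = √(0.74² + 19.3²) = 19.31
|T(j0.74)| = 1500 / (11.22 × 19.31) = 6.9191
20 log₁₀(6.9191) = 16.80 dB
∠(j0.74 + 11.2) = arctan(0.74/11.2) = 3.78°
∠(j0.74 + 19.3) = arctan(0.74/19.3) = 2.20°
∠T(j0.74) = − (3.78° + 2.20°) = -5.98°

|T| = 16.8 dB, ∠T = -6.0°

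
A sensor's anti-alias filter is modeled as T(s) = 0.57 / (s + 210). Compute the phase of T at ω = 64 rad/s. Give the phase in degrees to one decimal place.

-16.9°

∠(j64 + 210) = arctan(64/210) = 16.95°
∠T(j64) = −16.95° = -16.95°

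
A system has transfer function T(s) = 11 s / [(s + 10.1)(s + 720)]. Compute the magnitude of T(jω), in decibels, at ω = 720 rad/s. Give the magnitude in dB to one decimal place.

-39.3 dB

|j720| = 720
|j720 + 10.1| = √(720² + 10.1²) = 720.1
|j720 + 720| = √(720² + 720²) = 1018
|T(j720)| = 11 × 720 / (720.1 × 1018) = 0.010802
20 log₁₀(0.010802) = -39.33 dB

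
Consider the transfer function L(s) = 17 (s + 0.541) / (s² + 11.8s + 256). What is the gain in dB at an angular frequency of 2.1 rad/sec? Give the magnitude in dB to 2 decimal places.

-16.72 dB

|j2.1 + 0.541| = √(2.1² + 0.541²) = 2.169
|(j2.1)² + 11.8(j2.1) + 256| = |251.59 + j24.78| = 252.8
|L(j2.1)| = 17 × 2.169 / 252.8 = 0.14582
20 log₁₀(0.14582) = -16.723 dB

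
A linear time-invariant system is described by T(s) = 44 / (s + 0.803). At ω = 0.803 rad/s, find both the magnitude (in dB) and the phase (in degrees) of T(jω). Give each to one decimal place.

|j0.803 + 0.803| = √(0.803² + 0.803²) = 1.136
|T(j0.803)| = 44 / 1.136 = 38.746
20 log₁₀(38.746) = 31.76 dB
∠(j0.803 + 0.803) = arctan(0.803/0.803) = 45.00°
∠T(j0.803) = −45.00° = -45.00°

|T| = 31.8 dB, ∠T = -45.0°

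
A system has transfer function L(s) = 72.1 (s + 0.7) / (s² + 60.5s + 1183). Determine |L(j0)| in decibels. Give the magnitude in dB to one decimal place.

-27.4 dB

L(0) = 72.1 × 0.7 / 1183 = 0.042663
20 log₁₀(0.042663) = -27.40 dB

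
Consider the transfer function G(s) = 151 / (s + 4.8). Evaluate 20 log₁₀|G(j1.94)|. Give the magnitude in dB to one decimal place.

29.3 dB

|j1.94 + 4.8| = √(1.94² + 4.8²) = 5.177
|G(j1.94)| = 151 / 5.177 = 29.166
20 log₁₀(29.166) = 29.30 dB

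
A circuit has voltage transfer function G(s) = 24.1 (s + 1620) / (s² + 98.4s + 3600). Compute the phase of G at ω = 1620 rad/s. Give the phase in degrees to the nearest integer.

-132°

∠(j1620 + 1620) = arctan(1620/1620) = 45.00°
∠[(j1620)² + 98.4(j1620) + 3600] = ∠[-2.6208e+06 + j1.5941e+05] = 176.52°
∠G(j1620) = 45.00° − 176.52° = -131.52°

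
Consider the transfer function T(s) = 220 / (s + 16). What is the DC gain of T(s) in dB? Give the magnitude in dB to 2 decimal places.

T(0) = 220 / 16 = 13.75
20 log₁₀(13.75) = 22.766 dB

22.77 dB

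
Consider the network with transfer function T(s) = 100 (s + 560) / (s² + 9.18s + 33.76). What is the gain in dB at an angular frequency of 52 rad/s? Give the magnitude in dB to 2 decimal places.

26.33 dB

|j52 + 560| = √(52² + 560²) = 562.4
|(j52)² + 9.18(j52) + 33.76| = |-2670.2 + j477.36| = 2713
|T(j52)| = 100 × 562.4 / 2713 = 20.733
20 log₁₀(20.733) = 26.333 dB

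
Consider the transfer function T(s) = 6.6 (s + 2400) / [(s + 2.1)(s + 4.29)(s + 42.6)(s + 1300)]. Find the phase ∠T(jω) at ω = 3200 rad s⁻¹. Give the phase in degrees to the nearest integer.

∠(j3200 + 2400) = arctan(3200/2400) = 53.13°
∠(j3200 + 2.1) = arctan(3200/2.1) = 89.96°
∠(j3200 + 4.29) = arctan(3200/4.29) = 89.92°
∠(j3200 + 42.6) = arctan(3200/42.6) = 89.24°
∠(j3200 + 1300) = arctan(3200/1300) = 67.89°
∠T(j3200) = 53.13° − (89.96° + 89.92° + 89.24° + 67.89°) = -283.88°

-284°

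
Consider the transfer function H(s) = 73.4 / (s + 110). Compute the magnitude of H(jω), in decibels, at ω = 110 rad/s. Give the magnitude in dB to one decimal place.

|j110 + 110| = √(110² + 110²) = 155.6
|H(j110)| = 73.4 / 155.6 = 0.47183
20 log₁₀(0.47183) = -6.52 dB

-6.5 dB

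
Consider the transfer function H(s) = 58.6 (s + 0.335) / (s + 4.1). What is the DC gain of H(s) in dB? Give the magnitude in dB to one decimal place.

H(0) = 58.6 × 0.335 / 4.1 = 4.788
20 log₁₀(4.788) = 13.60 dB

13.6 dB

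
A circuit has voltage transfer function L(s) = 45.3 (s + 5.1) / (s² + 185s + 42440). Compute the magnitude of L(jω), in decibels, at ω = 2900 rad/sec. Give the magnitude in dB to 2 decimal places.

|j2900 + 5.1| = √(2900² + 5.1²) = 2900
|(j2900)² + 185(j2900) + 42440| = |-8.3676e+06 + j5.365e+05| = 8.385e+06
|L(j2900)| = 45.3 × 2900 / 8.385e+06 = 0.015668
20 log₁₀(0.015668) = -36.100 dB

-36.10 dB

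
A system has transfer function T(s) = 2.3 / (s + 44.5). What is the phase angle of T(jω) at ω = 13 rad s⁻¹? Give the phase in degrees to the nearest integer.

∠(j13 + 44.5) = arctan(13/44.5) = 16.28°
∠T(j13) = −16.28° = -16.28°

-16°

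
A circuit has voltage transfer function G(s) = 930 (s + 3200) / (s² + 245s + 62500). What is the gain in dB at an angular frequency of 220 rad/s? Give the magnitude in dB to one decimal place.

34.6 dB

|j220 + 3200| = √(220² + 3200²) = 3208
|(j220)² + 245(j220) + 62500| = |14100 + j53900| = 5.571e+04
|G(j220)| = 930 × 3208 / 5.571e+04 = 53.542
20 log₁₀(53.542) = 34.57 dB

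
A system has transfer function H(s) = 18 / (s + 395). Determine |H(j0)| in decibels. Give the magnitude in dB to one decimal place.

-26.8 dB

H(0) = 18 / 395 = 0.04557
20 log₁₀(0.04557) = -26.83 dB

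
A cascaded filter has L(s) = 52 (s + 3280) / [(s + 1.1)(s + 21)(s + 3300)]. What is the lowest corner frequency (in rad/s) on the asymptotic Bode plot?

1.1 rad/s

Break frequencies occur at each pole and zero magnitude: 1.1 rad/s, 21 rad/s, 3280 rad/s, 3300 rad/s.
The lowest is 1.1 rad/s.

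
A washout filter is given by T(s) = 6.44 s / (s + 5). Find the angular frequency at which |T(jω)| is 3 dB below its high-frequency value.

5 rad/s

For a single-pole high-pass, the −3 dB point is at the pole: ω = 5 rad/s.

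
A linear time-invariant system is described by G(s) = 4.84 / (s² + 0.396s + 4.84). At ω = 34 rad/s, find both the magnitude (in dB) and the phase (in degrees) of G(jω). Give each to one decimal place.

|(j34)² + 0.396(j34) + 4.84| = |-1151.2 + j13.464| = 1151
|G(j34)| = 4.84 / 1151 = 0.0042042
20 log₁₀(0.0042042) = -47.53 dB
∠[(j34)² + 0.396(j34) + 4.84] = ∠[-1151.2 + j13.464] = 179.33°
∠G(j34) = −179.33° = -179.33°

|G| = -47.5 dB, ∠G = -179.3°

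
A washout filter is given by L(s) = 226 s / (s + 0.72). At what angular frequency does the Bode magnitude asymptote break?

0.72 rad/sec

The single real pole at s = −0.72 gives a corner at ω = 0.72 rad/sec.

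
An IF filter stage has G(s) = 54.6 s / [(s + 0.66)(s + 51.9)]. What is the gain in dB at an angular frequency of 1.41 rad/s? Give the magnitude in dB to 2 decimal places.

-0.42 dB

|j1.41| = 1.41
|j1.41 + 0.66| = √(1.41² + 0.66²) = 1.557
|j1.41 + 51.9| = √(1.41² + 51.9²) = 51.92
|G(j1.41)| = 54.6 × 1.41 / (1.557 × 51.92) = 0.95246
20 log₁₀(0.95246) = -0.423 dB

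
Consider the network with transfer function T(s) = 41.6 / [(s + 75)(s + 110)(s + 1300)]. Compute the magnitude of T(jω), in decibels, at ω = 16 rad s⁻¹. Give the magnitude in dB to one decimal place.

-108.5 dB

|j16 + 75| = √(16² + 75²) = 76.69
|j16 + 110| = √(16² + 110²) = 111.2
|j16 + 1300| = √(16² + 1300²) = 1300
|T(j16)| = 41.6 / (76.69 × 111.2 × 1300) = 3.7536e-06
20 log₁₀(3.7536e-06) = -108.51 dB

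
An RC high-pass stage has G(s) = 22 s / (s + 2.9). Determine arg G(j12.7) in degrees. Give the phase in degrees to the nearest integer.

∠(j12.7) = 90.00°
∠(j12.7 + 2.9) = arctan(12.7/2.9) = 77.14°
∠G(j12.7) = 90.00° − 77.14° = 12.86°

13°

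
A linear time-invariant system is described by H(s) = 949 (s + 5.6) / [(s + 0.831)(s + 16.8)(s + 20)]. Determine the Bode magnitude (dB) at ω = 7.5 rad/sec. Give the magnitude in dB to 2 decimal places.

9.53 dB

|j7.5 + 5.6| = √(7.5² + 5.6²) = 9.36
|j7.5 + 0.831| = √(7.5² + 0.831²) = 7.546
|j7.5 + 16.8| = √(7.5² + 16.8²) = 18.4
|j7.5 + 20| = √(7.5² + 20²) = 21.36
|H(j7.5)| = 949 × 9.36 / (7.546 × 18.4 × 21.36) = 2.9954
20 log₁₀(2.9954) = 9.529 dB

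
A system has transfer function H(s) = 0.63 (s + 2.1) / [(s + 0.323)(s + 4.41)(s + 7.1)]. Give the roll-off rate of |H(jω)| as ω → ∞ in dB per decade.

With 1 zero and 3 poles, the high-frequency asymptotic slope is 20 × (1 − 3) = -40 dB/decade.

-40 dB/decade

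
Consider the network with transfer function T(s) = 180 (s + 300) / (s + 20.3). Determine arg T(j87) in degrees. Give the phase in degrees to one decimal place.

∠(j87 + 300) = arctan(87/300) = 16.17°
∠(j87 + 20.3) = arctan(87/20.3) = 76.87°
∠T(j87) = 16.17° − 76.87° = -60.69°

-60.7°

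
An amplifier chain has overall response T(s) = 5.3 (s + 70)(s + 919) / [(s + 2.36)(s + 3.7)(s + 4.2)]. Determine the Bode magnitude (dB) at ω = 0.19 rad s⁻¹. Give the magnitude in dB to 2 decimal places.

79.32 dB

|j0.19 + 70| = √(0.19² + 70²) = 70
|j0.19 + 919| = √(0.19² + 919²) = 919
|j0.19 + 2.36| = √(0.19² + 2.36²) = 2.368
|j0.19 + 3.7| = √(0.19² + 3.7²) = 3.705
|j0.19 + 4.2| = √(0.19² + 4.2²) = 4.204
|T(j0.19)| = 5.3 × 70 × 919 / (2.368 × 3.705 × 4.204) = 9245.1
20 log₁₀(9245.1) = 79.318 dB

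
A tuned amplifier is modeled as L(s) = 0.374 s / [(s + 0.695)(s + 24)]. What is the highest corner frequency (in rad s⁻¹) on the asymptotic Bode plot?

Break frequencies occur at each pole and zero magnitude: 0.695 rad s⁻¹, 24 rad s⁻¹.
The highest is 24 rad s⁻¹.

24 rad s⁻¹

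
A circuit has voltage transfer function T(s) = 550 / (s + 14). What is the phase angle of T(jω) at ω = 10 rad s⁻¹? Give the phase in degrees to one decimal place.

-35.5°

∠(j10 + 14) = arctan(10/14) = 35.54°
∠T(j10) = −35.54° = -35.54°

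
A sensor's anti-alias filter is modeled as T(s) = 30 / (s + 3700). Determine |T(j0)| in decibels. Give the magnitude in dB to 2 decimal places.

T(0) = 30 / 3700 = 0.0081081
20 log₁₀(0.0081081) = -41.822 dB

-41.82 dB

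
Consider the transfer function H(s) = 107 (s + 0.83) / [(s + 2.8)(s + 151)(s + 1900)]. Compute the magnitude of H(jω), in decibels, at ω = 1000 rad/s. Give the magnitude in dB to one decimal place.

|j1000 + 0.83| = √(1000² + 0.83²) = 1000
|j1000 + 2.8| = √(1000² + 2.8²) = 1000
|j1000 + 151| = √(1000² + 151²) = 1011
|j1000 + 1900| = √(1000² + 1900²) = 2147
|H(j1000)| = 107 × 1000 / (1000 × 1011 × 2147) = 4.9276e-05
20 log₁₀(4.9276e-05) = -86.15 dB

-86.1 dB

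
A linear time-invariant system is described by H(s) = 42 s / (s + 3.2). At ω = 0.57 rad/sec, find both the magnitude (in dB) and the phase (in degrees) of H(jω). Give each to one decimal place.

|j0.57| = 0.57
|j0.57 + 3.2| = √(0.57² + 3.2²) = 3.25
|H(j0.57)| = 42 × 0.57 / 3.25 = 7.3653
20 log₁₀(7.3653) = 17.34 dB
∠(j0.57) = 90.00°
∠(j0.57 + 3.2) = arctan(0.57/3.2) = 10.10°
∠H(j0.57) = 90.00° − 10.10° = 79.90°

|H| = 17.3 dB, ∠H = 79.9°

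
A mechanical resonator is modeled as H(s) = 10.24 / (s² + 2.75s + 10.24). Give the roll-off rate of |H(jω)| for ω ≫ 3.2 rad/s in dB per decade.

With 0 zeros and 2 poles, the high-frequency asymptotic slope is 20 × (0 − 2) = -40 dB/decade.

-40 dB/decade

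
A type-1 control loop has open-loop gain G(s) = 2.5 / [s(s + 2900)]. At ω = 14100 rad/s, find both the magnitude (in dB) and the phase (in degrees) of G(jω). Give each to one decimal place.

|j14100 + 2900| = √(14100² + 2900²) = 1.44e+04
|j14100| = 1.41e+04
|G(j14100)| = 2.5 / (1.44e+04 × 1.41e+04) = 1.2317e-08
20 log₁₀(1.2317e-08) = -158.19 dB
∠(j14100 + 2900) = arctan(14100/2900) = 78.38°
∠(j14100) = 90.00°
∠G(j14100) = − (78.38° + 90.00°) = -168.38°

|G| = -158.2 dB, ∠G = -168.4°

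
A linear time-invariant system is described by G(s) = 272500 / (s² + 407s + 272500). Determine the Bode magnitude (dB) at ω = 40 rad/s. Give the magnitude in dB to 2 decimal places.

0.04 dB

|(j40)² + 407(j40) + 272500| = |2.709e+05 + j16280| = 2.714e+05
|G(j40)| = 272500 / 2.714e+05 = 1.0041
20 log₁₀(1.0041) = 0.035 dB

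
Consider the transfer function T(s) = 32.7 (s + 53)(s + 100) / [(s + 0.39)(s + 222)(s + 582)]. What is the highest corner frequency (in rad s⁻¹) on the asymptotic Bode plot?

582 rad s⁻¹

Break frequencies occur at each pole and zero magnitude: 0.39 rad s⁻¹, 53 rad s⁻¹, 100 rad s⁻¹, 222 rad s⁻¹, 582 rad s⁻¹.
The highest is 582 rad s⁻¹.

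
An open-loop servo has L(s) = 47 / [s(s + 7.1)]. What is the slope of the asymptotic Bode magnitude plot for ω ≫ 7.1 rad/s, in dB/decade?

With 0 zeros and 2 poles, the high-frequency asymptotic slope is 20 × (0 − 2) = -40 dB/decade.

-40 dB/decade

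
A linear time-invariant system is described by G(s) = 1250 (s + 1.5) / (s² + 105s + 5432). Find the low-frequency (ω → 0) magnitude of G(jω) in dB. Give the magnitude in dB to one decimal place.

-9.2 dB

G(0) = 1250 × 1.5 / 5432 = 0.34518
20 log₁₀(0.34518) = -9.24 dB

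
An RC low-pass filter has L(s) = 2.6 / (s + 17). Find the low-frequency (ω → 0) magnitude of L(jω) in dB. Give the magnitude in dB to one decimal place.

-16.3 dB

L(0) = 2.6 / 17 = 0.15294
20 log₁₀(0.15294) = -16.31 dB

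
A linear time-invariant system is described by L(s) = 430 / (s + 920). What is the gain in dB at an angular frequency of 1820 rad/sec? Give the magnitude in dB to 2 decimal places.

|j1820 + 920| = √(1820² + 920²) = 2039
|L(j1820)| = 430 / 2039 = 0.21086
20 log₁₀(0.21086) = -13.520 dB

-13.52 dB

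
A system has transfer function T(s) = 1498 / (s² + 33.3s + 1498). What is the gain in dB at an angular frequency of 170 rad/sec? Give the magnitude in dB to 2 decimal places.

-25.43 dB

|(j170)² + 33.3(j170) + 1498| = |-27402 + j5661| = 2.798e+04
|T(j170)| = 1498 / 2.798e+04 = 0.053537
20 log₁₀(0.053537) = -25.427 dB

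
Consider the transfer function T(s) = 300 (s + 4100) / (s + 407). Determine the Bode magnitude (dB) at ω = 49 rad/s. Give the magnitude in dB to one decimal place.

|j49 + 4100| = √(49² + 4100²) = 4100
|j49 + 407| = √(49² + 407²) = 409.9
|T(j49)| = 300 × 4100 / 409.9 = 3000.7
20 log₁₀(3000.7) = 69.54 dB

69.5 dB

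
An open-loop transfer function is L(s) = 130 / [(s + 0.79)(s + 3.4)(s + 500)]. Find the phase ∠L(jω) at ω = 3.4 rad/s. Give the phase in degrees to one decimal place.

∠(j3.4 + 0.79) = arctan(3.4/0.79) = 76.92°
∠(j3.4 + 3.4) = arctan(3.4/3.4) = 45.00°
∠(j3.4 + 500) = arctan(3.4/500) = 0.39°
∠L(j3.4) = − (76.92° + 45.00° + 0.39°) = -122.31°

-122.3°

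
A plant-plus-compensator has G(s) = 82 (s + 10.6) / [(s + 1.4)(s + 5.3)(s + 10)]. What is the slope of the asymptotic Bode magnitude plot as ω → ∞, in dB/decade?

With 1 zero and 3 poles, the high-frequency asymptotic slope is 20 × (1 − 3) = -40 dB/decade.

-40 dB/decade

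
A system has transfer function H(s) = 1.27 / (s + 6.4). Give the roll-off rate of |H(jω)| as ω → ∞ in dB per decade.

With 0 zeros and 1 pole, the high-frequency asymptotic slope is 20 × (0 − 1) = -20 dB/decade.

-20 dB/decade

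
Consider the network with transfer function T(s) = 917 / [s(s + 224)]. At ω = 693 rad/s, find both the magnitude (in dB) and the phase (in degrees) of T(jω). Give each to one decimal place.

|j693 + 224| = √(693² + 224²) = 728.3
|j693| = 693
|T(j693)| = 917 / (728.3 × 693) = 0.0018169
20 log₁₀(0.0018169) = -54.81 dB
∠(j693 + 224) = arctan(693/224) = 72.09°
∠(j693) = 90.00°
∠T(j693) = − (72.09° + 90.00°) = -162.09°

|T| = -54.8 dB, ∠T = -162.1°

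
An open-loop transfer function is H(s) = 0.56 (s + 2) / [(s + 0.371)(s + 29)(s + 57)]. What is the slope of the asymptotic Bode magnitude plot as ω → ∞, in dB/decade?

-40 dB/decade

With 1 zero and 3 poles, the high-frequency asymptotic slope is 20 × (1 − 3) = -40 dB/decade.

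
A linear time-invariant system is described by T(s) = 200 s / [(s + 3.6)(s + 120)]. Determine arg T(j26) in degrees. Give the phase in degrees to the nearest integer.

∠(j26) = 90.00°
∠(j26 + 3.6) = arctan(26/3.6) = 82.12°
∠(j26 + 120) = arctan(26/120) = 12.23°
∠T(j26) = 90.00° − (82.12° + 12.23°) = -4.34°

-4 deg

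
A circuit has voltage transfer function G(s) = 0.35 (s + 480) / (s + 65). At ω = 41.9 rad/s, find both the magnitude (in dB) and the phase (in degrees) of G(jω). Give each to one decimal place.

|j41.9 + 480| = √(41.9² + 480²) = 481.8
|j41.9 + 65| = √(41.9² + 65²) = 77.33
|G(j41.9)| = 0.35 × 481.8 / 77.33 = 2.1806
20 log₁₀(2.1806) = 6.77 dB
∠(j41.9 + 480) = arctan(41.9/480) = 4.99°
∠(j41.9 + 65) = arctan(41.9/65) = 32.81°
∠G(j41.9) = 4.99° − 32.81° = -27.82°

|G| = 6.8 dB, ∠G = -27.8°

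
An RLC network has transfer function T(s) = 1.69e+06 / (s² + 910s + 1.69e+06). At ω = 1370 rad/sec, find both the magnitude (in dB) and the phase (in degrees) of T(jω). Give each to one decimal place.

|T| = 2.5 dB, ∠T = -98.5°

|(j1370)² + 910(j1370) + 1.69e+06| = |-1.869e+05 + j1.2467e+06| = 1.261e+06
|T(j1370)| = 1.69e+06 / 1.261e+06 = 1.3406
20 log₁₀(1.3406) = 2.55 dB
∠[(j1370)² + 910(j1370) + 1.69e+06] = ∠[-1.869e+05 + j1.2467e+06] = 98.53°
∠T(j1370) = −98.53° = -98.53°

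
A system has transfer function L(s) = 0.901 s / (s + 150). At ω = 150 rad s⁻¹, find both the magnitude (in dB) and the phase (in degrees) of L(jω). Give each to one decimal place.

|j150| = 150
|j150 + 150| = √(150² + 150²) = 212.1
|L(j150)| = 0.901 × 150 / 212.1 = 0.6371
20 log₁₀(0.6371) = -3.92 dB
∠(j150) = 90.00°
∠(j150 + 150) = arctan(150/150) = 45.00°
∠L(j150) = 90.00° − 45.00° = 45.00°

|L| = -3.9 dB, ∠L = 45.0°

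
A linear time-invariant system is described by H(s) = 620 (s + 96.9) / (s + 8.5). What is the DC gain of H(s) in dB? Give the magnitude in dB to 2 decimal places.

76.99 dB

H(0) = 620 × 96.9 / 8.5 = 7068
20 log₁₀(7068) = 76.986 dB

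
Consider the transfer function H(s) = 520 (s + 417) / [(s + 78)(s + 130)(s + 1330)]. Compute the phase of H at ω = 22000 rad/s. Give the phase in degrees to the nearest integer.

∠(j22000 + 417) = arctan(22000/417) = 88.91°
∠(j22000 + 78) = arctan(22000/78) = 89.80°
∠(j22000 + 130) = arctan(22000/130) = 89.66°
∠(j22000 + 1330) = arctan(22000/1330) = 86.54°
∠H(j22000) = 88.91° − (89.80° + 89.66° + 86.54°) = -177.08°

-177°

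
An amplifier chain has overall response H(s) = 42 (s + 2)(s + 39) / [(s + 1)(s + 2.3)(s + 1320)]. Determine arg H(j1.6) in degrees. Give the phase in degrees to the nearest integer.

-52°

∠(j1.6 + 2) = arctan(1.6/2) = 38.66°
∠(j1.6 + 39) = arctan(1.6/39) = 2.35°
∠(j1.6 + 1) = arctan(1.6/1) = 57.99°
∠(j1.6 + 2.3) = arctan(1.6/2.3) = 34.82°
∠(j1.6 + 1320) = arctan(1.6/1320) = 0.07°
∠H(j1.6) = 38.66° + 2.35° − (57.99° + 34.82° + 0.07°) = -51.88°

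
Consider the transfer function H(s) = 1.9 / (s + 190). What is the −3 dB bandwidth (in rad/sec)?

190 rad/sec

For a single-pole low-pass, the −3 dB point is at the pole: ω = 190 rad/sec.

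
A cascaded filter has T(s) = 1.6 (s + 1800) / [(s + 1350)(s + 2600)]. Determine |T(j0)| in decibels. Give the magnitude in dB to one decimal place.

T(0) = 1.6 × 1800 / (1350 × 2600) = 0.00082051
20 log₁₀(0.00082051) = -61.72 dB

-61.7 dB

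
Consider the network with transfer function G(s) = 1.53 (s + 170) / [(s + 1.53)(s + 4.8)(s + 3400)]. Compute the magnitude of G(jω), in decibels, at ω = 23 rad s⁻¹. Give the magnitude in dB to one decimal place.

-76.9 dB

|j23 + 170| = √(23² + 170²) = 171.5
|j23 + 1.53| = √(23² + 1.53²) = 23.05
|j23 + 4.8| = √(23² + 4.8²) = 23.5
|j23 + 3400| = √(23² + 3400²) = 3400
|G(j23)| = 1.53 × 171.5 / (23.05 × 23.5 × 3400) = 0.00014253
20 log₁₀(0.00014253) = -76.92 dB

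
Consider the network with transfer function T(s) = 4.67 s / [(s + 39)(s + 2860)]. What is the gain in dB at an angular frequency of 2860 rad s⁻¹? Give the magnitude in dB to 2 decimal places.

-58.75 dB

|j2860| = 2860
|j2860 + 39| = √(2860² + 39²) = 2860
|j2860 + 2860| = √(2860² + 2860²) = 4045
|T(j2860)| = 4.67 × 2860 / (2860 × 4045) = 0.0011545
20 log₁₀(0.0011545) = -58.752 dB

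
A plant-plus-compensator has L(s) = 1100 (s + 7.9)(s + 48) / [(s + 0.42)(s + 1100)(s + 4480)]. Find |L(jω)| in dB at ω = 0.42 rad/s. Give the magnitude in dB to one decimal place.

|j0.42 + 7.9| = √(0.42² + 7.9²) = 7.911
|j0.42 + 48| = √(0.42² + 48²) = 48
|j0.42 + 0.42| = √(0.42² + 0.42²) = 0.594
|j0.42 + 1100| = √(0.42² + 1100²) = 1100
|j0.42 + 4480| = √(0.42² + 4480²) = 4480
|L(j0.42)| = 1100 × 7.911 × 48 / (0.594 × 1100 × 4480) = 0.14271
20 log₁₀(0.14271) = -16.91 dB

-16.9 dB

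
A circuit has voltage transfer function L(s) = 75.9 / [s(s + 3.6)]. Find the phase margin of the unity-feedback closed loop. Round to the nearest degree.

Gain crossover: |L(jω)| = 1 at ω ≈ 8.35 rad/s.
∠L(j8.35) = −90° − arctan(8.35/3.6) ≈ -156.67°
PM = 180° + (-156.67°) = 23.33°

23°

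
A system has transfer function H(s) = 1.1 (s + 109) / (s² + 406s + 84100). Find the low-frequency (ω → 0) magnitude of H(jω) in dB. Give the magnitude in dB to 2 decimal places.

-56.92 dB

H(0) = 1.1 × 109 / 84100 = 0.0014257
20 log₁₀(0.0014257) = -56.920 dB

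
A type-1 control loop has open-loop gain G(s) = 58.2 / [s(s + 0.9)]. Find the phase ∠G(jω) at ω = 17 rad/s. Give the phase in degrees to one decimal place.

∠(j17 + 0.9) = arctan(17/0.9) = 86.97°
∠(j17) = 90.00°
∠G(j17) = − (86.97° + 90.00°) = -176.97°

-177.0 deg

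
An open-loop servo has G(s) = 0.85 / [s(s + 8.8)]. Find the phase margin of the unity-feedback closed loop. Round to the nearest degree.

89°

Gain crossover: |G(jω)| = 1 at ω ≈ 0.0966 rad s⁻¹.
∠G(j0.0966) = −90° − arctan(0.0966/8.8) ≈ -90.63°
PM = 180° + (-90.63°) = 89.37°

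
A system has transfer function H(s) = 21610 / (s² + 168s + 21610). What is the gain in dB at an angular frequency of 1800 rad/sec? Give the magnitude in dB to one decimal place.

-43.5 dB

|(j1800)² + 168(j1800) + 21610| = |-3.2184e+06 + j3.024e+05| = 3.233e+06
|H(j1800)| = 21610 / 3.233e+06 = 0.0066851
20 log₁₀(0.0066851) = -43.50 dB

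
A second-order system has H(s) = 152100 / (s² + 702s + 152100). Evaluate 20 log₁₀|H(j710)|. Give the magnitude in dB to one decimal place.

-12.1 dB

|(j710)² + 702(j710) + 152100| = |-3.52e+05 + j4.9842e+05| = 6.102e+05
|H(j710)| = 152100 / 6.102e+05 = 0.24927
20 log₁₀(0.24927) = -12.07 dB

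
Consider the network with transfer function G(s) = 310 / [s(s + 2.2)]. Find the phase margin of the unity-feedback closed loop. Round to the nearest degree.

7°

Gain crossover: |G(jω)| = 1 at ω ≈ 17.5 rad s⁻¹.
∠G(j17.5) = −90° − arctan(17.5/2.2) ≈ -172.85°
PM = 180° + (-172.85°) = 7.15°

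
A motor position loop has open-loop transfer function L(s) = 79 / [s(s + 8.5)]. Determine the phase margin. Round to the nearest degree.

Gain crossover: |L(jω)| = 1 at ω ≈ 7.12 rad/s.
∠L(j7.12) = −90° − arctan(7.12/8.5) ≈ -129.96°
PM = 180° + (-129.96°) = 50.04°

50°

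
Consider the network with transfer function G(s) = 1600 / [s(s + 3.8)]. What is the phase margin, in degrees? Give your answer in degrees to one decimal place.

Gain crossover: |G(jω)| = 1 at ω ≈ 39.9 rad/sec.
∠G(j39.9) = −90° − arctan(39.9/3.8) ≈ -174.56°
PM = 180° + (-174.56°) = 5.44°

5.4°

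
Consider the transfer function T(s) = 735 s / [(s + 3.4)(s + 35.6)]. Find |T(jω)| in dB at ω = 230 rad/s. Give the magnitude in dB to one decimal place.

|j230| = 230
|j230 + 3.4| = √(230² + 3.4²) = 230
|j230 + 35.6| = √(230² + 35.6²) = 232.7
|T(j230)| = 735 × 230 / (230 × 232.7) = 3.1577
20 log₁₀(3.1577) = 9.99 dB

10.0 dB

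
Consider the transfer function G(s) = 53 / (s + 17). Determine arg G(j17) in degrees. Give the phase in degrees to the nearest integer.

∠(j17 + 17) = arctan(17/17) = 45.00°
∠G(j17) = −45.00° = -45.00°

-45 deg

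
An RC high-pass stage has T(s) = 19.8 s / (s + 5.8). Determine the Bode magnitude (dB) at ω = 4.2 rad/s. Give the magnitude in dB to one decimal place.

|j4.2| = 4.2
|j4.2 + 5.8| = √(4.2² + 5.8²) = 7.161
|T(j4.2)| = 19.8 × 4.2 / 7.161 = 11.613
20 log₁₀(11.613) = 21.30 dB

21.3 dB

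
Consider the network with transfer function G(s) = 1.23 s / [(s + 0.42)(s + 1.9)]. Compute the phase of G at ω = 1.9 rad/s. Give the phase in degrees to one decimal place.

-32.5°

∠(j1.9) = 90.00°
∠(j1.9 + 0.42) = arctan(1.9/0.42) = 77.54°
∠(j1.9 + 1.9) = arctan(1.9/1.9) = 45.00°
∠G(j1.9) = 90.00° − (77.54° + 45.00°) = -32.54°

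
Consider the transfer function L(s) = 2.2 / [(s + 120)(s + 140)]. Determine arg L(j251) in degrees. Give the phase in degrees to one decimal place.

-125.3°

∠(j251 + 120) = arctan(251/120) = 64.45°
∠(j251 + 140) = arctan(251/140) = 60.85°
∠L(j251) = − (64.45° + 60.85°) = -125.30°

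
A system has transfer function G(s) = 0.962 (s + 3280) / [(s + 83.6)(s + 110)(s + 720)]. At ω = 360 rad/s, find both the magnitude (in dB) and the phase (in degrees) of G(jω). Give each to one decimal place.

|j360 + 3280| = √(360² + 3280²) = 3300
|j360 + 83.6| = √(360² + 83.6²) = 369.6
|j360 + 110| = √(360² + 110²) = 376.4
|j360 + 720| = √(360² + 720²) = 805
|G(j360)| = 0.962 × 3300 / (369.6 × 376.4 × 805) = 2.8345e-05
20 log₁₀(2.8345e-05) = -90.95 dB
∠(j360 + 3280) = arctan(360/3280) = 6.26°
∠(j360 + 83.6) = arctan(360/83.6) = 76.93°
∠(j360 + 110) = arctan(360/110) = 73.01°
∠(j360 + 720) = arctan(360/720) = 26.57°
∠G(j360) = 6.26° − (76.93° + 73.01° + 26.57°) = -170.24°

|G| = -91.0 dB, ∠G = -170.2°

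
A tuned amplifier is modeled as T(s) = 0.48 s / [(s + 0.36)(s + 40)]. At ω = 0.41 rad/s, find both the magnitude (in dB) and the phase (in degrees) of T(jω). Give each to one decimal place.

|j0.41| = 0.41
|j0.41 + 0.36| = √(0.41² + 0.36²) = 0.5456
|j0.41 + 40| = √(0.41² + 40²) = 40
|T(j0.41)| = 0.48 × 0.41 / (0.5456 × 40) = 0.0090168
20 log₁₀(0.0090168) = -40.90 dB
∠(j0.41) = 90.00°
∠(j0.41 + 0.36) = arctan(0.41/0.36) = 48.72°
∠(j0.41 + 40) = arctan(0.41/40) = 0.59°
∠T(j0.41) = 90.00° − (48.72° + 0.59°) = 40.70°

|T| = -40.9 dB, ∠T = 40.7°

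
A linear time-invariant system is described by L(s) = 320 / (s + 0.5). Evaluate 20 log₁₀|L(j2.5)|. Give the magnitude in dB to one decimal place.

|j2.5 + 0.5| = √(2.5² + 0.5²) = 2.55
|L(j2.5)| = 320 / 2.55 = 125.51
20 log₁₀(125.51) = 41.97 dB

42.0 dB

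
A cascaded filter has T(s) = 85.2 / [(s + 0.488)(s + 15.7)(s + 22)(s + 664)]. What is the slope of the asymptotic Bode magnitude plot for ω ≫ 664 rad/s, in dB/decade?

-80 dB/decade

With 0 zeros and 4 poles, the high-frequency asymptotic slope is 20 × (0 − 4) = -80 dB/decade.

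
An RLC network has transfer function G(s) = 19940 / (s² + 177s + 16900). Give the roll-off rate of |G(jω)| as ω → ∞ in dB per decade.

With 0 zeros and 2 poles, the high-frequency asymptotic slope is 20 × (0 − 2) = -40 dB/decade.

-40 dB/decade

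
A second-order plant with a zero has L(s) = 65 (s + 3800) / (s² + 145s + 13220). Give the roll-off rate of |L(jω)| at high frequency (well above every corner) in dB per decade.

With 1 zero and 2 poles, the high-frequency asymptotic slope is 20 × (1 − 2) = -20 dB/decade.

-20 dB/decade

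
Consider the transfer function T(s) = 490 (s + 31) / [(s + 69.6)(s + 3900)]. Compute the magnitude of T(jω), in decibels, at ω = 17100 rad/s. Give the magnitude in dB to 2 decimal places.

|j17100 + 31| = √(17100² + 31²) = 1.71e+04
|j17100 + 69.6| = √(17100² + 69.6²) = 1.71e+04
|j17100 + 3900| = √(17100² + 3900²) = 1.754e+04
|T(j17100)| = 490 × 1.71e+04 / (1.71e+04 × 1.754e+04) = 0.027937
20 log₁₀(0.027937) = -31.076 dB

-31.08 dB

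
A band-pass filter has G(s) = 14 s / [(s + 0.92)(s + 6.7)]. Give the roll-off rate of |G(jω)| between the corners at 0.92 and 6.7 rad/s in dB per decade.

In this band the factors already past their corner are: 1 differentiator zero, pole at 0.92; net slope = 0 dB/decade.

0 dB/decade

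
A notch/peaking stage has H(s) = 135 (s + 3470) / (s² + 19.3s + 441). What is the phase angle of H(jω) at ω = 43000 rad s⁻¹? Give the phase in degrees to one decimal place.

-94.6°

∠(j43000 + 3470) = arctan(43000/3470) = 85.39°
∠[(j43000)² + 19.3(j43000) + 441] = ∠[-1.849e+09 + j8.299e+05] = 179.97°
∠H(j43000) = 85.39° − 179.97° = -94.59°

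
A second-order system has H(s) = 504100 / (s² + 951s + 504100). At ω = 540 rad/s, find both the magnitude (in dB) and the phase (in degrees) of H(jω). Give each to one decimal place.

|(j540)² + 951(j540) + 504100| = |2.125e+05 + j5.1354e+05| = 5.558e+05
|H(j540)| = 504100 / 5.558e+05 = 0.90703
20 log₁₀(0.90703) = -0.85 dB
∠[(j540)² + 951(j540) + 504100] = ∠[2.125e+05 + j5.1354e+05] = 67.52°
∠H(j540) = −67.52° = -67.52°

|H| = -0.8 dB, ∠H = -67.5 deg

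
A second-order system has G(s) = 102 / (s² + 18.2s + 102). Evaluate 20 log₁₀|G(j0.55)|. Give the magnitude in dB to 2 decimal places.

|(j0.55)² + 18.2(j0.55) + 102| = |101.7 + j10.01| = 102.2
|G(j0.55)| = 102 / 102.2 = 0.99815
20 log₁₀(0.99815) = -0.016 dB

-0.02 dB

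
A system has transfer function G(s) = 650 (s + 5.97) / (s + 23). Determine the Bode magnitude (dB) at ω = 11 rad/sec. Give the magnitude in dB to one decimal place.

|j11 + 5.97| = √(11² + 5.97²) = 12.52
|j11 + 23| = √(11² + 23²) = 25.5
|G(j11)| = 650 × 12.52 / 25.5 = 319.09
20 log₁₀(319.09) = 50.08 dB

50.1 dB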